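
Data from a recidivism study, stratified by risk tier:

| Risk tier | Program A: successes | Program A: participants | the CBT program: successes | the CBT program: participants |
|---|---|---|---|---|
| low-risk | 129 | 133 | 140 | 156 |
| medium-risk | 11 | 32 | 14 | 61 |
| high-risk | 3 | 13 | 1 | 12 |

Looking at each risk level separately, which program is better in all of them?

Program A

Low-risk: Program A 129/133 = 97.0%, the CBT program 140/156 = 89.7% → Program A
Medium-risk: Program A 11/32 = 34.4%, the CBT program 14/61 = 23.0% → Program A
High-risk: Program A 3/13 = 23.1%, the CBT program 1/12 = 8.3% → Program A
Program A has the higher rate in all 3 groups.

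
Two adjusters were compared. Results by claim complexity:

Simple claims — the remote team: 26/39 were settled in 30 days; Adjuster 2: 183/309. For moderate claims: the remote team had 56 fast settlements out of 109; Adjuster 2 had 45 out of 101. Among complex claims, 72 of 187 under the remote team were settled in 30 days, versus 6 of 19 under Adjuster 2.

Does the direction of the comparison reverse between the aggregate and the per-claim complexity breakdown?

Yes

Simple: the remote team 26/39 = 66.7%, Adjuster 2 183/309 = 59.2% → the remote team
Moderate: the remote team 56/109 = 51.4%, Adjuster 2 45/101 = 44.6% → the remote team
Complex: the remote team 72/187 = 38.5%, Adjuster 2 6/19 = 31.6% → the remote team
Overall: the remote team 154/335 = 46.0%, Adjuster 2 234/429 = 54.5% → Adjuster 2
The remote team wins each claim group but Adjuster 2 wins overall — the comparison reverses. The remote team's claims skew toward complex, which has a lower base rate.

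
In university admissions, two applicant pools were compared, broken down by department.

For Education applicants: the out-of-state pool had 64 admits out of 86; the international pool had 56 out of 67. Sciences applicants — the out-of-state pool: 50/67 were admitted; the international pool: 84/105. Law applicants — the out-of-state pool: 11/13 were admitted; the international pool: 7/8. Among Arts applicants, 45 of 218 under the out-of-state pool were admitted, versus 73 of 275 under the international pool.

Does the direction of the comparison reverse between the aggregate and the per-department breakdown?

No

Education: the out-of-state pool 64/86 = 74.4%, the international pool 56/67 = 83.6% → the international pool
Sciences: the out-of-state pool 50/67 = 74.6%, the international pool 84/105 = 80.0% → the international pool
Law: the out-of-state pool 11/13 = 84.6%, the international pool 7/8 = 87.5% → the international pool
Arts: the out-of-state pool 45/218 = 20.6%, the international pool 73/275 = 26.5% → the international pool
Overall: the out-of-state pool 170/384 = 44.3%, the international pool 220/455 = 48.4% → the international pool
The international pool wins overall and in every department group — no reversal.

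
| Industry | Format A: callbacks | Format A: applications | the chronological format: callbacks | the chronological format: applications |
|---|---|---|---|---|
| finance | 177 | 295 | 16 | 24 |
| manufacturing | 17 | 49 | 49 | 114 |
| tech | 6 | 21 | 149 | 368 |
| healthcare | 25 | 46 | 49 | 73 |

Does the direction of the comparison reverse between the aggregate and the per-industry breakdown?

Yes

Finance: Format A 177/295 = 60.0%, the chronological format 16/24 = 66.7% → the chronological format
Manufacturing: Format A 17/49 = 34.7%, the chronological format 49/114 = 43.0% → the chronological format
Tech: Format A 6/21 = 28.6%, the chronological format 149/368 = 40.5% → the chronological format
Healthcare: Format A 25/46 = 54.3%, the chronological format 49/73 = 67.1% → the chronological format
Overall: Format A 225/411 = 54.7%, the chronological format 263/579 = 45.4% → Format A
The chronological format wins each industry group but Format A wins overall — the comparison reverses. The chronological format's applications skew toward tech, which has a lower base rate.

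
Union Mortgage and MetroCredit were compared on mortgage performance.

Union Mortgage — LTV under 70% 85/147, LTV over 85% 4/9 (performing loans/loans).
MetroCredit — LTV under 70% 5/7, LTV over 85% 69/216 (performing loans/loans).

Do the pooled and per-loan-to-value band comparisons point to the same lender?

No

LTV under 70%: Union Mortgage 85/147 = 57.8%, MetroCredit 5/7 = 71.4% → MetroCredit
LTV over 85%: Union Mortgage 4/9 = 44.4%, MetroCredit 69/216 = 31.9% → Union Mortgage
Overall: Union Mortgage 89/156 = 57.1%, MetroCredit 74/223 = 33.2% → Union Mortgage
Neither sweeps: Union Mortgage wins 1 of 2 groups, MetroCredit wins 1. Union Mortgage wins overall but not every group — no Simpson reversal.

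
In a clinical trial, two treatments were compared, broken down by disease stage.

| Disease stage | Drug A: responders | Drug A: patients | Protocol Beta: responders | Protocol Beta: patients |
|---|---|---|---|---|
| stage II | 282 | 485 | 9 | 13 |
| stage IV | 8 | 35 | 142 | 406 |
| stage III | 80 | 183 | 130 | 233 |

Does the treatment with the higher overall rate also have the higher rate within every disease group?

No

Stage II: Drug A 282/485 = 58.1%, Protocol Beta 9/13 = 69.2% → Protocol Beta
Stage IV: Drug A 8/35 = 22.9%, Protocol Beta 142/406 = 35.0% → Protocol Beta
Stage III: Drug A 80/183 = 43.7%, Protocol Beta 130/233 = 55.8% → Protocol Beta
Overall: Drug A 370/703 = 52.6%, Protocol Beta 281/652 = 43.1% → Drug A
Protocol Beta wins each disease group but Drug A wins overall — the comparison reverses. Protocol Beta's patients skew toward stage IV, which has a lower base rate.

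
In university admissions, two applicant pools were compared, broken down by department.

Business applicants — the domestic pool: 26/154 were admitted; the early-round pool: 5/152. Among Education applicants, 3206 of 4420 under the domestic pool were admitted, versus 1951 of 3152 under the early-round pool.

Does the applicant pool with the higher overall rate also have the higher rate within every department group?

Yes

Business: the domestic pool 26/154 = 16.9%, the early-round pool 5/152 = 3.3% → the domestic pool
Education: the domestic pool 3206/4420 = 72.5%, the early-round pool 1951/3152 = 61.9% → the domestic pool
Overall: the domestic pool 3232/4574 = 70.7%, the early-round pool 1956/3304 = 59.2% → the domestic pool
The domestic pool wins overall and in every department group — no reversal.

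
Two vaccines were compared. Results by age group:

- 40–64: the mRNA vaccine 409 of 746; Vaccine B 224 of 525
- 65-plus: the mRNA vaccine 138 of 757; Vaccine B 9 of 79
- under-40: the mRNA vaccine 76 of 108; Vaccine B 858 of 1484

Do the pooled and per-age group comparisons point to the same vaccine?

No

40–64: the mRNA vaccine 409/746 = 54.8%, Vaccine B 224/525 = 42.7% → the mRNA vaccine
65-plus: the mRNA vaccine 138/757 = 18.2%, Vaccine B 9/79 = 11.4% → the mRNA vaccine
Under-40: the mRNA vaccine 76/108 = 70.4%, Vaccine B 858/1484 = 57.8% → the mRNA vaccine
Overall: the mRNA vaccine 623/1611 = 38.7%, Vaccine B 1091/2088 = 52.3% → Vaccine B
The mRNA vaccine wins each age group but Vaccine B wins overall — the comparison reverses. The mRNA vaccine's recipients skew toward 65-plus, which has a lower base rate.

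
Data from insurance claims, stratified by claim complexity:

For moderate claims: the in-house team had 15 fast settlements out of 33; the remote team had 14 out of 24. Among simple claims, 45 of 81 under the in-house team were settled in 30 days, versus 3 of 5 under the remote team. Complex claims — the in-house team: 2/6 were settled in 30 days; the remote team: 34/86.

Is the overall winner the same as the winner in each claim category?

Moderate: the in-house team 15/33 = 45.5%, the remote team 14/24 = 58.3% → the remote team
Simple: the in-house team 45/81 = 55.6%, the remote team 3/5 = 60.0% → the remote team
Complex: the in-house team 2/6 = 33.3%, the remote team 34/86 = 39.5% → the remote team
Overall: the in-house team 62/120 = 51.7%, the remote team 51/115 = 44.3% → the in-house team
The remote team wins each claim group but the in-house team wins overall — the comparison reverses. The remote team's claims skew toward complex, which has a lower base rate.

No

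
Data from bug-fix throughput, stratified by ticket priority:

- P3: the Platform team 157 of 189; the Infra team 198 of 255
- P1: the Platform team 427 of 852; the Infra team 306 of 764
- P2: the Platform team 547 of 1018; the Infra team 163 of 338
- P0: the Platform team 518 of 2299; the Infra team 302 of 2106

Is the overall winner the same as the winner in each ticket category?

Yes

P3: the Platform team 157/189 = 83.1%, the Infra team 198/255 = 77.6% → the Platform team
P1: the Platform team 427/852 = 50.1%, the Infra team 306/764 = 40.1% → the Platform team
P2: the Platform team 547/1018 = 53.7%, the Infra team 163/338 = 48.2% → the Platform team
P0: the Platform team 518/2299 = 22.5%, the Infra team 302/2106 = 14.3% → the Platform team
Overall: the Platform team 1649/4358 = 37.8%, the Infra team 969/3463 = 28.0% → the Platform team
The Platform team wins overall and in every ticket group — no reversal.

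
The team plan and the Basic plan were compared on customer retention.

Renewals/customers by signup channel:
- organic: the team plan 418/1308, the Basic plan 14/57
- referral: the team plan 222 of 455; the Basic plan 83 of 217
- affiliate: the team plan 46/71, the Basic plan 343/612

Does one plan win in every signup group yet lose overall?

Yes

Organic: the team plan 418/1308 = 32.0%, the Basic plan 14/57 = 24.6% → the team plan
Referral: the team plan 222/455 = 48.8%, the Basic plan 83/217 = 38.2% → the team plan
Affiliate: the team plan 46/71 = 64.8%, the Basic plan 343/612 = 56.0% → the team plan
Overall: the team plan 686/1834 = 37.4%, the Basic plan 440/886 = 49.7% → the Basic plan
The team plan wins each signup group but the Basic plan wins overall — the comparison reverses. The team plan's customers skew toward organic, which has a lower base rate.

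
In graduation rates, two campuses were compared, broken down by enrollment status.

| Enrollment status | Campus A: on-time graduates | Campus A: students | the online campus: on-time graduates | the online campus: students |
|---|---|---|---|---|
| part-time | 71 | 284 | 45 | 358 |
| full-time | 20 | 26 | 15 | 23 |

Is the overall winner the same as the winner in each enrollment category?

Part-time: Campus A 71/284 = 25.0%, the online campus 45/358 = 12.6% → Campus A
Full-time: Campus A 20/26 = 76.9%, the online campus 15/23 = 65.2% → Campus A
Overall: Campus A 91/310 = 29.4%, the online campus 60/381 = 15.7% → Campus A
Campus A wins overall and in every enrollment group — no reversal.

Yes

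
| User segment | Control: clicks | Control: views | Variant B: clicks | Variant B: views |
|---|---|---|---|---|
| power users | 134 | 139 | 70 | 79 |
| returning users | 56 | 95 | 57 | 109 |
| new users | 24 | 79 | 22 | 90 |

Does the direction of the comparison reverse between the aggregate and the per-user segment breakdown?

Power users: Control 134/139 = 96.4%, Variant B 70/79 = 88.6% → Control
Returning users: Control 56/95 = 58.9%, Variant B 57/109 = 52.3% → Control
New users: Control 24/79 = 30.4%, Variant B 22/90 = 24.4% → Control
Overall: Control 214/313 = 68.4%, Variant B 149/278 = 53.6% → Control
Control wins overall and in every user group — no reversal.

No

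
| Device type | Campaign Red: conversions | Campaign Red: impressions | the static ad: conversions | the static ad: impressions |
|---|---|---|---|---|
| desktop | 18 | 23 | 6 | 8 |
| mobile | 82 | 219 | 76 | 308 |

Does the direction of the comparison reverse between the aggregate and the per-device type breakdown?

Desktop: Campaign Red 18/23 = 78.3%, the static ad 6/8 = 75.0% → Campaign Red
Mobile: Campaign Red 82/219 = 37.4%, the static ad 76/308 = 24.7% → Campaign Red
Overall: Campaign Red 100/242 = 41.3%, the static ad 82/316 = 25.9% → Campaign Red
Campaign Red wins overall and in every device group — no reversal.

No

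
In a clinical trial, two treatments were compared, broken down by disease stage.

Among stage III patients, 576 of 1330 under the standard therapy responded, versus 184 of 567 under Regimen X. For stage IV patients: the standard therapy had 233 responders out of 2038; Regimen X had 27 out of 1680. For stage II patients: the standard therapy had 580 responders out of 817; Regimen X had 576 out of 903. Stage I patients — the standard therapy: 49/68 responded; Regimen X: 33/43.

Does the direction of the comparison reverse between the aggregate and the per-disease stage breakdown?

Stage III: the standard therapy 576/1330 = 43.3%, Regimen X 184/567 = 32.5% → the standard therapy
Stage IV: the standard therapy 233/2038 = 11.4%, Regimen X 27/1680 = 1.6% → the standard therapy
Stage II: the standard therapy 580/817 = 71.0%, Regimen X 576/903 = 63.8% → the standard therapy
Stage I: the standard therapy 49/68 = 72.1%, Regimen X 33/43 = 76.7% → Regimen X
Overall: the standard therapy 1438/4253 = 33.8%, Regimen X 820/3193 = 25.7% → the standard therapy
Neither sweeps: the standard therapy wins 3 of 4 groups, Regimen X wins 1. The standard therapy wins overall but not every group — no Simpson reversal.

No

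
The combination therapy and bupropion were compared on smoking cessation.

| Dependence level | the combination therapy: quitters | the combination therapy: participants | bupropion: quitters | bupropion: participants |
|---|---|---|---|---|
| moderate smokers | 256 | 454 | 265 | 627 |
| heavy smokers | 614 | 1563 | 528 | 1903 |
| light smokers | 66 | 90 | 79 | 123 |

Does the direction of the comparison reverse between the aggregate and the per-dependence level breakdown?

No

Moderate smokers: the combination therapy 256/454 = 56.4%, bupropion 265/627 = 42.3% → the combination therapy
Heavy smokers: the combination therapy 614/1563 = 39.3%, bupropion 528/1903 = 27.7% → the combination therapy
Light smokers: the combination therapy 66/90 = 73.3%, bupropion 79/123 = 64.2% → the combination therapy
Overall: the combination therapy 936/2107 = 44.4%, bupropion 872/2653 = 32.9% → the combination therapy
The combination therapy wins overall and in every dependence group — no reversal.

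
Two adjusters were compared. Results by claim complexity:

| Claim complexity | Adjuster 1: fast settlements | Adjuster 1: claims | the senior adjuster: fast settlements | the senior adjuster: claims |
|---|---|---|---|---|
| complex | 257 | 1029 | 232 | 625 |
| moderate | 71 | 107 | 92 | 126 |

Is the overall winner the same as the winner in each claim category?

Complex: Adjuster 1 257/1029 = 25.0%, the senior adjuster 232/625 = 37.1% → the senior adjuster
Moderate: Adjuster 1 71/107 = 66.4%, the senior adjuster 92/126 = 73.0% → the senior adjuster
Overall: Adjuster 1 328/1136 = 28.9%, the senior adjuster 324/751 = 43.1% → the senior adjuster
The senior adjuster wins overall and in every claim group — no reversal.

Yes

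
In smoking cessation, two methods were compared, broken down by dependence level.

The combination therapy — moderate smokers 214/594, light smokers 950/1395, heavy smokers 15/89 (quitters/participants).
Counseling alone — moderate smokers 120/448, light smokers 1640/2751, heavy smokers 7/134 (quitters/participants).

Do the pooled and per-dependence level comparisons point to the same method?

Yes

Moderate smokers: the combination therapy 214/594 = 36.0%, counseling alone 120/448 = 26.8% → the combination therapy
Light smokers: the combination therapy 950/1395 = 68.1%, counseling alone 1640/2751 = 59.6% → the combination therapy
Heavy smokers: the combination therapy 15/89 = 16.9%, counseling alone 7/134 = 5.2% → the combination therapy
Overall: the combination therapy 1179/2078 = 56.7%, counseling alone 1767/3333 = 53.0% → the combination therapy
The combination therapy wins overall and in every dependence group — no reversal.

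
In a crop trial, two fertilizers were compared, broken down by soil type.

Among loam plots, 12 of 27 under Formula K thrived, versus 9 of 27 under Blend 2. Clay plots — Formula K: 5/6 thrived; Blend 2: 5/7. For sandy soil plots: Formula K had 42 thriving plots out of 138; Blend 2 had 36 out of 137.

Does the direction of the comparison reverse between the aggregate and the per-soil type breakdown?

Loam: Formula K 12/27 = 44.4%, Blend 2 9/27 = 33.3% → Formula K
Clay: Formula K 5/6 = 83.3%, Blend 2 5/7 = 71.4% → Formula K
Sandy soil: Formula K 42/138 = 30.4%, Blend 2 36/137 = 26.3% → Formula K
Overall: Formula K 59/171 = 34.5%, Blend 2 50/171 = 29.2% → Formula K
Formula K wins overall and in every soil group — no reversal.

No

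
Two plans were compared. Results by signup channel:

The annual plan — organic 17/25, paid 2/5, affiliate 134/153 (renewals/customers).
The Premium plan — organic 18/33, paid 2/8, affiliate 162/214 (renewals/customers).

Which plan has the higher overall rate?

the annual plan

Organic: the annual plan 17/25 = 68.0%, the Premium plan 18/33 = 54.5% → the annual plan
Paid: the annual plan 2/5 = 40.0%, the Premium plan 2/8 = 25.0% → the annual plan
Affiliate: the annual plan 134/153 = 87.6%, the Premium plan 162/214 = 75.7% → the annual plan
Overall: the annual plan 153/183 = 83.6%, the Premium plan 182/255 = 71.4% → the annual plan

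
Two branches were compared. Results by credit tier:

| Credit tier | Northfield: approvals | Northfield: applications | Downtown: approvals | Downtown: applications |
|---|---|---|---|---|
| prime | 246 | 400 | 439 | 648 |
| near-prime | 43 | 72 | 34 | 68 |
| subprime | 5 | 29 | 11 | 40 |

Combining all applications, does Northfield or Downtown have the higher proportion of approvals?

Downtown

Prime: Northfield 246/400 = 61.5%, Downtown 439/648 = 67.7% → Downtown
Near-prime: Northfield 43/72 = 59.7%, Downtown 34/68 = 50.0% → Northfield
Subprime: Northfield 5/29 = 17.2%, Downtown 11/40 = 27.5% → Downtown
Overall: Northfield 294/501 = 58.7%, Downtown 484/756 = 64.0% → Downtown
(Neither sweeps every credit group, but Downtown has the higher pooled rate.)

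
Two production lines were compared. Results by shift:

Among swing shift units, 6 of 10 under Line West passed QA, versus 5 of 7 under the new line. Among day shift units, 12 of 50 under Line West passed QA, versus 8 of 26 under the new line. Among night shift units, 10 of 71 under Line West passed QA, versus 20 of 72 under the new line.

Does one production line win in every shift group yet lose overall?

No

Swing shift: Line West 6/10 = 60.0%, the new line 5/7 = 71.4% → the new line
Day shift: Line West 12/50 = 24.0%, the new line 8/26 = 30.8% → the new line
Night shift: Line West 10/71 = 14.1%, the new line 20/72 = 27.8% → the new line
Overall: Line West 28/131 = 21.4%, the new line 33/105 = 31.4% → the new line
The new line wins overall and in every shift group — no reversal.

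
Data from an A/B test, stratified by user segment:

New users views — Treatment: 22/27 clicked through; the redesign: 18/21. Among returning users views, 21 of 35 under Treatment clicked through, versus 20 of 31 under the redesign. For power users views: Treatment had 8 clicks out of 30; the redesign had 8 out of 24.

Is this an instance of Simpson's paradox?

New users: Treatment 22/27 = 81.5%, the redesign 18/21 = 85.7% → the redesign
Returning users: Treatment 21/35 = 60.0%, the redesign 20/31 = 64.5% → the redesign
Power users: Treatment 8/30 = 26.7%, the redesign 8/24 = 33.3% → the redesign
Overall: Treatment 51/92 = 55.4%, the redesign 46/76 = 60.5% → the redesign
The redesign wins overall and in every user group — no reversal.

No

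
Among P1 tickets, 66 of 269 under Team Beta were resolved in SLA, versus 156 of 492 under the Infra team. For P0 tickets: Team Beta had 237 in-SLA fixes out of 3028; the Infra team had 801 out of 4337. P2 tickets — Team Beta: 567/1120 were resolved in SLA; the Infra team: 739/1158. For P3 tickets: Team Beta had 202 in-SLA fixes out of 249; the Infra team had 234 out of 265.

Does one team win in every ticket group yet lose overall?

P1: Team Beta 66/269 = 24.5%, the Infra team 156/492 = 31.7% → the Infra team
P0: Team Beta 237/3028 = 7.8%, the Infra team 801/4337 = 18.5% → the Infra team
P2: Team Beta 567/1120 = 50.6%, the Infra team 739/1158 = 63.8% → the Infra team
P3: Team Beta 202/249 = 81.1%, the Infra team 234/265 = 88.3% → the Infra team
Overall: Team Beta 1072/4666 = 23.0%, the Infra team 1930/6252 = 30.9% → the Infra team
The Infra team wins overall and in every ticket group — no reversal.

No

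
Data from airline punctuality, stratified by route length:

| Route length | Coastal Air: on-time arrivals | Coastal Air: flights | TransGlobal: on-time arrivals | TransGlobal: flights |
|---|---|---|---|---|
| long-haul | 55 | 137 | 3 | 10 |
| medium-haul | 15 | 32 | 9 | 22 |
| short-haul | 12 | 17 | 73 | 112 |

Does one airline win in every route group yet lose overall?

Yes

Long-haul: Coastal Air 55/137 = 40.1%, TransGlobal 3/10 = 30.0% → Coastal Air
Medium-haul: Coastal Air 15/32 = 46.9%, TransGlobal 9/22 = 40.9% → Coastal Air
Short-haul: Coastal Air 12/17 = 70.6%, TransGlobal 73/112 = 65.2% → Coastal Air
Overall: Coastal Air 82/186 = 44.1%, TransGlobal 85/144 = 59.0% → TransGlobal
Coastal Air wins each route group but TransGlobal wins overall — the comparison reverses. Coastal Air's flights skew toward long-haul, which has a lower base rate.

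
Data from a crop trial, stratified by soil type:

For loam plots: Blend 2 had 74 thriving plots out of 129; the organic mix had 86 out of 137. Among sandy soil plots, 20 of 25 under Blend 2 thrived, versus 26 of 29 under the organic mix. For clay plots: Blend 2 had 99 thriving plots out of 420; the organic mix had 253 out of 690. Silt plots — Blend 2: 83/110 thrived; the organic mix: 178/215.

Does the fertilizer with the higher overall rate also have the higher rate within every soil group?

Yes

Loam: Blend 2 74/129 = 57.4%, the organic mix 86/137 = 62.8% → the organic mix
Sandy soil: Blend 2 20/25 = 80.0%, the organic mix 26/29 = 89.7% → the organic mix
Clay: Blend 2 99/420 = 23.6%, the organic mix 253/690 = 36.7% → the organic mix
Silt: Blend 2 83/110 = 75.5%, the organic mix 178/215 = 82.8% → the organic mix
Overall: Blend 2 276/684 = 40.4%, the organic mix 543/1071 = 50.7% → the organic mix
The organic mix wins overall and in every soil group — no reversal.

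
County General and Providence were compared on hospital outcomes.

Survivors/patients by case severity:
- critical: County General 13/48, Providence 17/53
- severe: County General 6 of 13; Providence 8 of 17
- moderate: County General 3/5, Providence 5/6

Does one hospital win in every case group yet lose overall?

No

Critical: County General 13/48 = 27.1%, Providence 17/53 = 32.1% → Providence
Severe: County General 6/13 = 46.2%, Providence 8/17 = 47.1% → Providence
Moderate: County General 3/5 = 60.0%, Providence 5/6 = 83.3% → Providence
Overall: County General 22/66 = 33.3%, Providence 30/76 = 39.5% → Providence
Providence wins overall and in every case group — no reversal.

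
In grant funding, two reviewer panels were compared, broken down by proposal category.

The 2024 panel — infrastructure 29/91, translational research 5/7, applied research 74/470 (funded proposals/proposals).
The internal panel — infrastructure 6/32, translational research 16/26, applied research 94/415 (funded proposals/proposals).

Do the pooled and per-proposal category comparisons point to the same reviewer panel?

No

Infrastructure: the 2024 panel 29/91 = 31.9%, the internal panel 6/32 = 18.8% → the 2024 panel
Translational research: the 2024 panel 5/7 = 71.4%, the internal panel 16/26 = 61.5% → the 2024 panel
Applied research: the 2024 panel 74/470 = 15.7%, the internal panel 94/415 = 22.7% → the internal panel
Overall: the 2024 panel 108/568 = 19.0%, the internal panel 116/473 = 24.5% → the internal panel
Neither sweeps: the 2024 panel wins 2 of 3 groups, the internal panel wins 1. The internal panel wins overall but not every group — no Simpson reversal.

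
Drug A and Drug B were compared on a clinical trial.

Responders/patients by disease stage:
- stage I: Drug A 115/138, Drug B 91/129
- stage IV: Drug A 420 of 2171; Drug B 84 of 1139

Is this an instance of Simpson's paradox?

No

Stage I: Drug A 115/138 = 83.3%, Drug B 91/129 = 70.5% → Drug A
Stage IV: Drug A 420/2171 = 19.3%, Drug B 84/1139 = 7.4% → Drug A
Overall: Drug A 535/2309 = 23.2%, Drug B 175/1268 = 13.8% → Drug A
Drug A wins overall and in every disease group — no reversal.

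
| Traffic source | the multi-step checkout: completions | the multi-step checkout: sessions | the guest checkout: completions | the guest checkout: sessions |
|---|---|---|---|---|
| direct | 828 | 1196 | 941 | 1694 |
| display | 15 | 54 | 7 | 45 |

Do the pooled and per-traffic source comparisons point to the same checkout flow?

Direct: the multi-step checkout 828/1196 = 69.2%, the guest checkout 941/1694 = 55.5% → the multi-step checkout
Display: the multi-step checkout 15/54 = 27.8%, the guest checkout 7/45 = 15.6% → the multi-step checkout
Overall: the multi-step checkout 843/1250 = 67.4%, the guest checkout 948/1739 = 54.5% → the multi-step checkout
The multi-step checkout wins overall and in every traffic group — no reversal.

Yes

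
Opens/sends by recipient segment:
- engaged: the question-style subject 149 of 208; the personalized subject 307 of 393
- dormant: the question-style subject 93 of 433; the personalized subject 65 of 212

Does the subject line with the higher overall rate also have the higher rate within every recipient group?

Engaged: the question-style subject 149/208 = 71.6%, the personalized subject 307/393 = 78.1% → the personalized subject
Dormant: the question-style subject 93/433 = 21.5%, the personalized subject 65/212 = 30.7% → the personalized subject
Overall: the question-style subject 242/641 = 37.8%, the personalized subject 372/605 = 61.5% → the personalized subject
The personalized subject wins overall and in every recipient group — no reversal.

Yes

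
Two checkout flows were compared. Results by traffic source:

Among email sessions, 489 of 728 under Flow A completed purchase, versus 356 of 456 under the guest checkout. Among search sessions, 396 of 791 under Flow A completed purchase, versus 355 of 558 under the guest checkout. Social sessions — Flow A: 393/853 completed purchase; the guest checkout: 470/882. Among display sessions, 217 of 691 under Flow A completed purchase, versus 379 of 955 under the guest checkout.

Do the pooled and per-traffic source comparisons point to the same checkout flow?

Email: Flow A 489/728 = 67.2%, the guest checkout 356/456 = 78.1% → the guest checkout
Search: Flow A 396/791 = 50.1%, the guest checkout 355/558 = 63.6% → the guest checkout
Social: Flow A 393/853 = 46.1%, the guest checkout 470/882 = 53.3% → the guest checkout
Display: Flow A 217/691 = 31.4%, the guest checkout 379/955 = 39.7% → the guest checkout
Overall: Flow A 1495/3063 = 48.8%, the guest checkout 1560/2851 = 54.7% → the guest checkout
The guest checkout wins overall and in every traffic group — no reversal.

Yes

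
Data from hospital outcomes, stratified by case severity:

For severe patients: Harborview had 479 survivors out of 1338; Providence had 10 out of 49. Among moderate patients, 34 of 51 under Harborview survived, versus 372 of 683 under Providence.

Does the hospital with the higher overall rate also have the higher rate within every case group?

Severe: Harborview 479/1338 = 35.8%, Providence 10/49 = 20.4% → Harborview
Moderate: Harborview 34/51 = 66.7%, Providence 372/683 = 54.5% → Harborview
Overall: Harborview 513/1389 = 36.9%, Providence 382/732 = 52.2% → Providence
Harborview wins each case group but Providence wins overall — the comparison reverses. Harborview's patients skew toward severe, which has a lower base rate.

No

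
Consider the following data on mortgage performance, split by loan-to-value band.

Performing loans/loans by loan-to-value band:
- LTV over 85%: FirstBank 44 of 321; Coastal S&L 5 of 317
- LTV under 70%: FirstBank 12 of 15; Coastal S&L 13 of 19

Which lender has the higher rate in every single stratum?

FirstBank

LTV over 85%: FirstBank 44/321 = 13.7%, Coastal S&L 5/317 = 1.6% → FirstBank
LTV under 70%: FirstBank 12/15 = 80.0%, Coastal S&L 13/19 = 68.4% → FirstBank
FirstBank has the higher rate in both groups.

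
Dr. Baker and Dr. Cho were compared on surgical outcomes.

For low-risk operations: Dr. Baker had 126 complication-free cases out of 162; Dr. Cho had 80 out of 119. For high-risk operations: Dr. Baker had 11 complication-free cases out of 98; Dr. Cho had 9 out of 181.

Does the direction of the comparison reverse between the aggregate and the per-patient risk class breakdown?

Low-risk: Dr. Baker 126/162 = 77.8%, Dr. Cho 80/119 = 67.2% → Dr. Baker
High-risk: Dr. Baker 11/98 = 11.2%, Dr. Cho 9/181 = 5.0% → Dr. Baker
Overall: Dr. Baker 137/260 = 52.7%, Dr. Cho 89/300 = 29.7% → Dr. Baker
Dr. Baker wins overall and in every patient risk group — no reversal.

No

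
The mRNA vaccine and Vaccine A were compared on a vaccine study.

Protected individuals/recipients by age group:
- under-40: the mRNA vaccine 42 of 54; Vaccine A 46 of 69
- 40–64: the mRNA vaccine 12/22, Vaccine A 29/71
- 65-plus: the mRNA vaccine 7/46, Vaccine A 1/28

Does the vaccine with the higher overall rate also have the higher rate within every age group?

Yes

Under-40: the mRNA vaccine 42/54 = 77.8%, Vaccine A 46/69 = 66.7% → the mRNA vaccine
40–64: the mRNA vaccine 12/22 = 54.5%, Vaccine A 29/71 = 40.8% → the mRNA vaccine
65-plus: the mRNA vaccine 7/46 = 15.2%, Vaccine A 1/28 = 3.6% → the mRNA vaccine
Overall: the mRNA vaccine 61/122 = 50.0%, Vaccine A 76/168 = 45.2% → the mRNA vaccine
The mRNA vaccine wins overall and in every age group — no reversal.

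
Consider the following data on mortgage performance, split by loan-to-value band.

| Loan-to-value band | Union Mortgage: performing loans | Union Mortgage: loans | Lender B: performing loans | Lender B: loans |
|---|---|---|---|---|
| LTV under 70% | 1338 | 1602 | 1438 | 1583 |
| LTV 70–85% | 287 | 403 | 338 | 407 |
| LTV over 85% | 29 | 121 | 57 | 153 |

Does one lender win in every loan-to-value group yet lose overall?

No

LTV under 70%: Union Mortgage 1338/1602 = 83.5%, Lender B 1438/1583 = 90.8% → Lender B
LTV 70–85%: Union Mortgage 287/403 = 71.2%, Lender B 338/407 = 83.0% → Lender B
LTV over 85%: Union Mortgage 29/121 = 24.0%, Lender B 57/153 = 37.3% → Lender B
Overall: Union Mortgage 1654/2126 = 77.8%, Lender B 1833/2143 = 85.5% → Lender B
Lender B wins overall and in every loan-to-value group — no reversal.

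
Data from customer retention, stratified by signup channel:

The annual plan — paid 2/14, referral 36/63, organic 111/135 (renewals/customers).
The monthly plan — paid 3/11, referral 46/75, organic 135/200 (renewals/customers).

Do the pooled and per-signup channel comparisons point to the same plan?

Paid: the annual plan 2/14 = 14.3%, the monthly plan 3/11 = 27.3% → the monthly plan
Referral: the annual plan 36/63 = 57.1%, the monthly plan 46/75 = 61.3% → the monthly plan
Organic: the annual plan 111/135 = 82.2%, the monthly plan 135/200 = 67.5% → the annual plan
Overall: the annual plan 149/212 = 70.3%, the monthly plan 184/286 = 64.3% → the annual plan
Neither sweeps: the annual plan wins 1 of 3 groups, the monthly plan wins 2. The annual plan wins overall but not every group — no Simpson reversal.

No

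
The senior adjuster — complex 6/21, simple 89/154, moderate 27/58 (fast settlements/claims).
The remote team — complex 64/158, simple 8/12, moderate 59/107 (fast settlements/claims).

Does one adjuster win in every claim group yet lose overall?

Complex: the senior adjuster 6/21 = 28.6%, the remote team 64/158 = 40.5% → the remote team
Simple: the senior adjuster 89/154 = 57.8%, the remote team 8/12 = 66.7% → the remote team
Moderate: the senior adjuster 27/58 = 46.6%, the remote team 59/107 = 55.1% → the remote team
Overall: the senior adjuster 122/233 = 52.4%, the remote team 131/277 = 47.3% → the senior adjuster
The remote team wins each claim group but the senior adjuster wins overall — the comparison reverses. The remote team's claims skew toward complex, which has a lower base rate.

Yes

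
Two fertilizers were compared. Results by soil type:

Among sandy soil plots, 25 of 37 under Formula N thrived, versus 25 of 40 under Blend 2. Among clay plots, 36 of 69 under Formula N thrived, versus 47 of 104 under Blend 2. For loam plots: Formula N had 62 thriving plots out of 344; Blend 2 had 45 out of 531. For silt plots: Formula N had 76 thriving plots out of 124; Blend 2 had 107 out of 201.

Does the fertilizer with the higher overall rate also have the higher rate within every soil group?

Sandy soil: Formula N 25/37 = 67.6%, Blend 2 25/40 = 62.5% → Formula N
Clay: Formula N 36/69 = 52.2%, Blend 2 47/104 = 45.2% → Formula N
Loam: Formula N 62/344 = 18.0%, Blend 2 45/531 = 8.5% → Formula N
Silt: Formula N 76/124 = 61.3%, Blend 2 107/201 = 53.2% → Formula N
Overall: Formula N 199/574 = 34.7%, Blend 2 224/876 = 25.6% → Formula N
Formula N wins overall and in every soil group — no reversal.

Yes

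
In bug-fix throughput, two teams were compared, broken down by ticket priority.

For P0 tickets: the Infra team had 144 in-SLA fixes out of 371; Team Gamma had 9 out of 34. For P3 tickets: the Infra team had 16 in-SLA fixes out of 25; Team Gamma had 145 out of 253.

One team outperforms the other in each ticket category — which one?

the Infra team

P0: the Infra team 144/371 = 38.8%, Team Gamma 9/34 = 26.5% → the Infra team
P3: the Infra team 16/25 = 64.0%, Team Gamma 145/253 = 57.3% → the Infra team
The Infra team has the higher rate in both groups.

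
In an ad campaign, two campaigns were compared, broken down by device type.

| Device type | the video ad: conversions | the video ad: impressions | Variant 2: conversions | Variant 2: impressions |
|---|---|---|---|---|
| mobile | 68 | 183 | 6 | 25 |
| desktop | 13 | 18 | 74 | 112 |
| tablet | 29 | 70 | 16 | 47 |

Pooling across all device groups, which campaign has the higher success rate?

Variant 2

Mobile: the video ad 68/183 = 37.2%, Variant 2 6/25 = 24.0% → the video ad
Desktop: the video ad 13/18 = 72.2%, Variant 2 74/112 = 66.1% → the video ad
Tablet: the video ad 29/70 = 41.4%, Variant 2 16/47 = 34.0% → the video ad
Overall: the video ad 110/271 = 40.6%, Variant 2 96/184 = 52.2% → Variant 2
(The video ad wins every device group but Variant 2 wins overall — the video ad's impressions skew toward the low-rate mobile group.)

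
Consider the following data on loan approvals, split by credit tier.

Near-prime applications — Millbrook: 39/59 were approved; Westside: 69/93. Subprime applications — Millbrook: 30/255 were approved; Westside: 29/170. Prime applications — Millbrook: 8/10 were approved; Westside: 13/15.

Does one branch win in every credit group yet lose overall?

Near-prime: Millbrook 39/59 = 66.1%, Westside 69/93 = 74.2% → Westside
Subprime: Millbrook 30/255 = 11.8%, Westside 29/170 = 17.1% → Westside
Prime: Millbrook 8/10 = 80.0%, Westside 13/15 = 86.7% → Westside
Overall: Millbrook 77/324 = 23.8%, Westside 111/278 = 39.9% → Westside
Westside wins overall and in every credit group — no reversal.

No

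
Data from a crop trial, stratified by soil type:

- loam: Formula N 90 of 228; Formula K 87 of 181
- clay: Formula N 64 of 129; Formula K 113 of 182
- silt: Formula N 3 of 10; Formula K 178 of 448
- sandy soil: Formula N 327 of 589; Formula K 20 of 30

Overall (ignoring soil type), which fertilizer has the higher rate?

Formula N

Loam: Formula N 90/228 = 39.5%, Formula K 87/181 = 48.1% → Formula K
Clay: Formula N 64/129 = 49.6%, Formula K 113/182 = 62.1% → Formula K
Silt: Formula N 3/10 = 30.0%, Formula K 178/448 = 39.7% → Formula K
Sandy soil: Formula N 327/589 = 55.5%, Formula K 20/30 = 66.7% → Formula K
Overall: Formula N 484/956 = 50.6%, Formula K 398/841 = 47.3% → Formula N
(Formula K wins every soil group but Formula N wins overall — Formula K's plots skew toward the low-rate silt group.)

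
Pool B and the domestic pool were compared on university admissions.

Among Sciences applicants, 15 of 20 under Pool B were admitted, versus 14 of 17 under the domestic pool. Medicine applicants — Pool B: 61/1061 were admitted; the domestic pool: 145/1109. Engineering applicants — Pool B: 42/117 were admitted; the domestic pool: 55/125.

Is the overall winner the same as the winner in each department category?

Yes

Sciences: Pool B 15/20 = 75.0%, the domestic pool 14/17 = 82.4% → the domestic pool
Medicine: Pool B 61/1061 = 5.7%, the domestic pool 145/1109 = 13.1% → the domestic pool
Engineering: Pool B 42/117 = 35.9%, the domestic pool 55/125 = 44.0% → the domestic pool
Overall: Pool B 118/1198 = 9.8%, the domestic pool 214/1251 = 17.1% → the domestic pool
The domestic pool wins overall and in every department group — no reversal.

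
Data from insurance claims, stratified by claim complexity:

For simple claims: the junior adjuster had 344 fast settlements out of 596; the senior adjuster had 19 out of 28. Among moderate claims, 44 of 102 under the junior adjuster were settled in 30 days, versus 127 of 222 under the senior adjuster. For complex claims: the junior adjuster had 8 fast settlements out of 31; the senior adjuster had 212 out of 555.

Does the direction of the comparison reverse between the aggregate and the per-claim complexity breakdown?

Yes

Simple: the junior adjuster 344/596 = 57.7%, the senior adjuster 19/28 = 67.9% → the senior adjuster
Moderate: the junior adjuster 44/102 = 43.1%, the senior adjuster 127/222 = 57.2% → the senior adjuster
Complex: the junior adjuster 8/31 = 25.8%, the senior adjuster 212/555 = 38.2% → the senior adjuster
Overall: the junior adjuster 396/729 = 54.3%, the senior adjuster 358/805 = 44.5% → the junior adjuster
The senior adjuster wins each claim group but the junior adjuster wins overall — the comparison reverses. The senior adjuster's claims skew toward complex, which has a lower base rate.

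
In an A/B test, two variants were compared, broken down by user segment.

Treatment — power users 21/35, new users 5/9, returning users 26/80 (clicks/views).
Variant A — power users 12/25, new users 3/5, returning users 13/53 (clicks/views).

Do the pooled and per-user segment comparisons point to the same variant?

No

Power users: Treatment 21/35 = 60.0%, Variant A 12/25 = 48.0% → Treatment
New users: Treatment 5/9 = 55.6%, Variant A 3/5 = 60.0% → Variant A
Returning users: Treatment 26/80 = 32.5%, Variant A 13/53 = 24.5% → Treatment
Overall: Treatment 52/124 = 41.9%, Variant A 28/83 = 33.7% → Treatment
Neither sweeps: Treatment wins 2 of 3 groups, Variant A wins 1. Treatment wins overall but not every group — no Simpson reversal.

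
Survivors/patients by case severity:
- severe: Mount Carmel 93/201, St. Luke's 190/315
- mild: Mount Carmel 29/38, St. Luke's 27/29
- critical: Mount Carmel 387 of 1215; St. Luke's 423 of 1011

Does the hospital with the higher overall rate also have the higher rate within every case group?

Yes

Severe: Mount Carmel 93/201 = 46.3%, St. Luke's 190/315 = 60.3% → St. Luke's
Mild: Mount Carmel 29/38 = 76.3%, St. Luke's 27/29 = 93.1% → St. Luke's
Critical: Mount Carmel 387/1215 = 31.9%, St. Luke's 423/1011 = 41.8% → St. Luke's
Overall: Mount Carmel 509/1454 = 35.0%, St. Luke's 640/1355 = 47.2% → St. Luke's
St. Luke's wins overall and in every case group — no reversal.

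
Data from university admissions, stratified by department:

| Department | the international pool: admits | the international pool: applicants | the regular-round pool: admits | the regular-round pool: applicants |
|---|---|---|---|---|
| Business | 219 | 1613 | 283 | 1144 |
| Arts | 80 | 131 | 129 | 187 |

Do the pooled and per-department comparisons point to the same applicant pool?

Business: the international pool 219/1613 = 13.6%, the regular-round pool 283/1144 = 24.7% → the regular-round pool
Arts: the international pool 80/131 = 61.1%, the regular-round pool 129/187 = 69.0% → the regular-round pool
Overall: the international pool 299/1744 = 17.1%, the regular-round pool 412/1331 = 31.0% → the regular-round pool
The regular-round pool wins overall and in every department group — no reversal.

Yes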